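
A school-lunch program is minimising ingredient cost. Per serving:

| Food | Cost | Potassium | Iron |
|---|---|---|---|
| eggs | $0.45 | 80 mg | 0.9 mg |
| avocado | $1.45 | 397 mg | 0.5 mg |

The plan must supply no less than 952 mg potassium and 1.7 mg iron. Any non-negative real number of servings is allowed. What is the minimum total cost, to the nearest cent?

An LP optimum is at a vertex; with two nutrient constraints at most two foods are used. Check each candidate.
eggs only: max(952/80, 1.7/0.9) = 11.9 servings → $5.36.
avocado only: max(952/397, 1.7/0.5) = 3.4 servings → $4.93.
eggs + avocado with both tight: 0.6269 servings and 2.272 servings → $3.58.
So the least-cost plan costs $3.58.

$3.58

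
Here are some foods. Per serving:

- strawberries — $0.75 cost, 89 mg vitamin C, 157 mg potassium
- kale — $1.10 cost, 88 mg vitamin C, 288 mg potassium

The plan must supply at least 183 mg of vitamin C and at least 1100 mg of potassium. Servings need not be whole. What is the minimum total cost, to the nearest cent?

$4.20

A basic optimal solution has at most two foods positive. Try each food alone and each pair with both targets met exactly.
strawberries only: max(183/89, 1100/157) = 7.006 servings → $5.25.
kale only: max(183/88, 1100/288) = 3.819 servings → $4.20.
strawberries + kale: the both-tight solution has a negative serving — not a feasible corner.
Cheapest feasible corner: $4.20.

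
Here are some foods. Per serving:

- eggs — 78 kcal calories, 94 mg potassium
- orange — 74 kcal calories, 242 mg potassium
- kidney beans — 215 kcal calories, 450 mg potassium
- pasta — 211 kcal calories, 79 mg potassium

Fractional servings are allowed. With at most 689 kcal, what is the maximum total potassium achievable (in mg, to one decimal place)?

2253.2 mg

Potassium per kcal: orange 3.27, kidney beans 2.093, eggs 1.205, pasta 0.3744.
With no serving limits, spend the whole calories allowance on orange: 689 kcal / 74 kcal × 242 mg = 2253.2 mg.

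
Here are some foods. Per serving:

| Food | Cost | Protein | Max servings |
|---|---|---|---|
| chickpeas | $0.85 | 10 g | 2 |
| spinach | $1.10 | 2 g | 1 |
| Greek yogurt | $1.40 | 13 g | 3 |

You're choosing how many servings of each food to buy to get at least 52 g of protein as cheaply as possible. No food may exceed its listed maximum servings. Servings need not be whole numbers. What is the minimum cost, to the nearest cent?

$5.15

Cost per g of protein: chickpeas $0.0850, Greek yogurt $0.1077, spinach $0.5500.
Take 2 servings of chickpeas: +20.0 g protein for $1.70 (total $1.70, still need 32.0 g).
Take 2.462 servings of Greek yogurt: +32.0 g protein for $3.45 (total $5.15, still need 0.0 g).
Greedy by cheapest-per-g is optimal for a single linear constraint, so the minimum cost is $5.15.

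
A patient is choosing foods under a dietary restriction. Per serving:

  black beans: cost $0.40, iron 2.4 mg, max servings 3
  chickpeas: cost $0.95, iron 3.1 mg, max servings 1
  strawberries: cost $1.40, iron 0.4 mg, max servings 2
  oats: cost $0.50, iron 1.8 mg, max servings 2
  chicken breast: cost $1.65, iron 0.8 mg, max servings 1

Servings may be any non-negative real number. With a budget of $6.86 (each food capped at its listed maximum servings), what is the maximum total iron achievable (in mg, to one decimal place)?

15.3 mg

Iron per dollar: black beans 6, oats 3.6, chickpeas 3.263, chicken breast 0.4848, strawberries 0.2857.
Take 3 servings of black beans: spends $1.20, +7.2 mg iron (running total 7.2 mg).
Take 2 servings of oats: spends $1.00, +3.6 mg iron (running total 10.8 mg).
Take 1 serving of chickpeas: spends $0.95, +3.1 mg iron (running total 13.9 mg).
Take 1 serving of chicken breast: spends $1.65, +0.8 mg iron (running total 14.7 mg).
Take 1.471 servings of strawberries: spends $2.06, +0.6 mg iron (running total 15.3 mg).
Filling greedily by iron-per-dollar is optimal for one linear limit, giving 15.3 mg.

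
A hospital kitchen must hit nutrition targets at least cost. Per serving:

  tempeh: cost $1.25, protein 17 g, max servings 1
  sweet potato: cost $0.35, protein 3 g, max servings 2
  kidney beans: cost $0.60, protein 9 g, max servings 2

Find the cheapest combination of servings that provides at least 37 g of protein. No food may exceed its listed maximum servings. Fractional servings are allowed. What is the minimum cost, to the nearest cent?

$2.68

Cost per g of protein: kidney beans $0.0667, tempeh $0.0735, sweet potato $0.1167.
Take 2 servings of kidney beans: +18.0 g protein for $1.20 (total $1.20, still need 19.0 g).
Take 1 serving of tempeh: +17.0 g protein for $1.25 (total $2.45, still need 2.0 g).
Take 0.6667 servings of sweet potato: +2.0 g protein for $0.23 (total $2.68, still need 0.0 g).
Filling from the cheapest source first is optimal under one linear minimum: $2.68.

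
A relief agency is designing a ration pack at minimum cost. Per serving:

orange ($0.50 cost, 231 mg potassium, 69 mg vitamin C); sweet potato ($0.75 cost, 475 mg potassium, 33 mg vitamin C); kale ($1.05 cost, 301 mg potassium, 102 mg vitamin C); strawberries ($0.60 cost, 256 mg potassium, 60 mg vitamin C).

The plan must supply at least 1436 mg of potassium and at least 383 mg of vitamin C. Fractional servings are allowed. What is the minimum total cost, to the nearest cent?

Two binding constraints pin down two serving amounts, so the optimal mix uses at most two foods. The candidates are each food alone (scaled to the tighter of potassium/vitamin C) and each pair with both constraints tight.
orange only: max(1436/231, 383/69) = 6.216 servings → $3.11.
sweet potato only: max(1436/475, 383/33) = 11.61 servings → $8.70.
kale only: max(1436/301, 383/102) = 4.771 servings → $5.01.
strawberries only: max(1436/256, 383/60) = 6.383 servings → $3.83.
orange + sweet potato with both tight: 5.349 servings and 0.4219 servings → $2.99.
orange + kale: intersection lies outside the first quadrant.
orange + strawberries with both tight: 3.125 servings and 2.789 servings → $3.24.
sweet potato + kale with both tight: 0.8097 servings and 3.493 servings → $4.27.
sweet potato + strawberries: intersection lies outside the first quadrant.
kale + strawberries with both tight: 1.476 servings and 3.873 servings → $3.87.
So the least-cost plan costs $2.99.

$2.99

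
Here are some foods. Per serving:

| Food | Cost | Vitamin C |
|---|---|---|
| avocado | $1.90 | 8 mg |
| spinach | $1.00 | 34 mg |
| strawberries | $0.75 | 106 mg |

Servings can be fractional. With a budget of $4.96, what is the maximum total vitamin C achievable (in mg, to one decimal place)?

701.0 mg

Vitamin C per dollar: strawberries 141.3, spinach 34, avocado 4.211.
With no serving limits, spend the whole cost allowance on strawberries: $4.96 / $0.75 × 106 mg = 701.0 mg.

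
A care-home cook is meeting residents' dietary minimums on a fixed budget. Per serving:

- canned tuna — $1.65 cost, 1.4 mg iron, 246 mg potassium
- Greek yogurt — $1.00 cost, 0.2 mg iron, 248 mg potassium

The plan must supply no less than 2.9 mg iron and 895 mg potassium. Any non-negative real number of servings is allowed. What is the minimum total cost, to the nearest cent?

With two linear requirements the optimum uses one or two foods; enumerate the corners.
canned tuna only: max(2.9/1.4, 895/246) = 3.638 servings → $6.00.
Greek yogurt only: max(2.9/0.2, 895/248) = 14.5 servings → $14.50.
canned tuna + Greek yogurt with both tight: 1.813 servings and 1.811 servings → $4.80.
The minimum over all feasible corners is $4.80.

$4.80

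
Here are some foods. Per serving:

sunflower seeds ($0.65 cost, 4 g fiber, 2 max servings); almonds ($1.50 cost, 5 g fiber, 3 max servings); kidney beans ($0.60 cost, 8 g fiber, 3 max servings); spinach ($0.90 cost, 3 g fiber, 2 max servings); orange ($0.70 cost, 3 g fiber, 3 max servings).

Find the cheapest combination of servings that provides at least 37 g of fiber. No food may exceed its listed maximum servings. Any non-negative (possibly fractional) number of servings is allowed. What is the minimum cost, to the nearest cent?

Cost per g of fiber: kidney beans $0.0750, sunflower seeds $0.1625, orange $0.2333, almonds $0.3000, spinach $0.3000.
Take 3 servings of kidney beans: +24.0 g fiber for $1.80 (total $1.80, still need 13.0 g).
Take 2 servings of sunflower seeds: +8.0 g fiber for $1.30 (total $3.10, still need 5.0 g).
Take 1.667 servings of orange: +5.0 g fiber for $1.17 (total $4.27, still need 0.0 g).
Filling from the cheapest source first is optimal under one linear minimum: $4.27.

$4.27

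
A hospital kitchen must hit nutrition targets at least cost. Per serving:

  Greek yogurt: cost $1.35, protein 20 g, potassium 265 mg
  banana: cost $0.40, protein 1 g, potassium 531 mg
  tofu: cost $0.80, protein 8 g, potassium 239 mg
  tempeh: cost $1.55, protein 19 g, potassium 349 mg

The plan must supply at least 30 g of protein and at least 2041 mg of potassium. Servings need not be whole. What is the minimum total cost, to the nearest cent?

At the optimum either one food covers both requirements or two foods hit both targets exactly; no other combination can be cheaper.
Greek yogurt only: max(30/20, 2041/265) = 7.702 servings → $10.40.
banana only: max(30/1, 2041/531) = 30 servings → $12.00.
tofu only: max(30/8, 2041/239) = 8.54 servings → $6.83.
tempeh only: max(30/19, 2041/349) = 5.848 servings → $9.06.
Greek yogurt + banana with both tight: 1.341 servings and 3.174 servings → $3.08.
Greek yogurt + tofu: the both-tight solution has a negative serving — not a feasible corner.
Greek yogurt + tempeh with both targets exact would need a negative amount; discard.
banana + tofu with both tight: 2.284 servings and 3.464 servings → $3.69.
banana + tempeh with both tight: 2.906 servings and 1.426 servings → $3.37.
tofu + tempeh: the both-tight solution has a negative serving — not a feasible corner.
The minimum over all feasible corners is $3.08.

$3.08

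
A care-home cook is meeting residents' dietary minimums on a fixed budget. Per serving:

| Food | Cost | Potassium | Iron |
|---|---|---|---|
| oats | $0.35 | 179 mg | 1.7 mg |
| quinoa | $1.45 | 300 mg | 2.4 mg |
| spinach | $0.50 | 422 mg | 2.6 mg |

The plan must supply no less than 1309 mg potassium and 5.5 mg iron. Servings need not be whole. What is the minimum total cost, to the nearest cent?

oats only: max(1309/179, 5.5/1.7) = 7.313 servings → $2.56.
quinoa only: max(1309/300, 5.5/2.4) = 4.363 servings → $6.33.
spinach only: max(1309/422, 5.5/2.6) = 3.102 servings → $1.55.
oats + quinoa: the both-tight solution has a negative serving — not a feasible corner.
oats + spinach: intersection lies outside the first quadrant.
quinoa + spinach with both targets exact would need a negative amount; discard.
Cheapest feasible corner: $1.55.

$1.55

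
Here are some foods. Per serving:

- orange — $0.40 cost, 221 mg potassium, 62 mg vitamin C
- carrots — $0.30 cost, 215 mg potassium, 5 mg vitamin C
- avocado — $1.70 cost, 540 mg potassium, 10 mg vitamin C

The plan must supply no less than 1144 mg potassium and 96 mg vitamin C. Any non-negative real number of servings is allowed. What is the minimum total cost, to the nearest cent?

This is a tiny linear program; its minimum lies at a vertex of the feasible set. List the vertices and price them.
orange only: max(1144/221, 96/62) = 5.176 servings → $2.07.
carrots only: max(1144/215, 96/5) = 19.2 servings → $5.76.
avocado only: max(1144/540, 96/10) = 9.6 servings → $16.32.
orange + carrots with both tight: 1.22 servings and 4.066 servings → $1.71.
orange + avocado with both tight: 1.292 servings and 1.59 servings → $3.22.
carrots + avocado with both targets exact would need a negative amount; discard.
Cheapest feasible corner: $1.71.

$1.71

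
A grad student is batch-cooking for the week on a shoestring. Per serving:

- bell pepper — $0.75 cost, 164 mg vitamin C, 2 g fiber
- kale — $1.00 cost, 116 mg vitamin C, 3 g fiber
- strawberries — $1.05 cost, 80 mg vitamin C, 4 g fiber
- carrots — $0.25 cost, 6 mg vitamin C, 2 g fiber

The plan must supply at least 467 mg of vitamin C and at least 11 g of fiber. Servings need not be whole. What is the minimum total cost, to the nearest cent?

$2.75

This is a tiny linear program; its minimum lies at a vertex of the feasible set. List the vertices and price them.
bell pepper only: max(467/164, 11/2) = 5.5 servings → $4.12.
kale only: max(467/116, 11/3) = 4.026 servings → $4.03.
strawberries only: max(467/80, 11/4) = 5.838 servings → $6.13.
carrots only: max(467/6, 11/2) = 77.83 servings → $19.46.
bell pepper + kale with both tight: 0.4808 servings and 3.346 servings → $3.71.
bell pepper + strawberries with both tight: 1.992 servings and 1.754 servings → $3.34.
bell pepper + carrots with both tight: 2.747 servings and 2.753 servings → $2.75.
kale + strawberries: the both-tight solution has a negative serving — not a feasible corner.
kale + carrots with both targets exact would need a negative amount; discard.
strawberries + carrots: intersection lies outside the first quadrant.
So the least-cost plan costs $2.75.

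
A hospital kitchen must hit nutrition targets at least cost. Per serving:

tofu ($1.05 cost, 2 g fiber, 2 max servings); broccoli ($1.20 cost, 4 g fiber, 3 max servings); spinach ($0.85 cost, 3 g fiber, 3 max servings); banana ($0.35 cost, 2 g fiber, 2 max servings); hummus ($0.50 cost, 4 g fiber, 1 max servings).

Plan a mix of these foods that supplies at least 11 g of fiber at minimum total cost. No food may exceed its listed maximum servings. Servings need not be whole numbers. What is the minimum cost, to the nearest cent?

Cost per g of fiber: hummus $0.1250, banana $0.1750, spinach $0.2833, broccoli $0.3000, tofu $0.5250.
Take 1 serving of hummus: +4.0 g fiber for $0.50 (total $0.50, still need 7.0 g).
Take 2 servings of banana: +4.0 g fiber for $0.70 (total $1.20, still need 3.0 g).
Take 1 serving of spinach: +3.0 g fiber for $0.85 (total $2.05, still need 0.0 g).
Greedy by cheapest-per-g is optimal for a single linear constraint, so the minimum cost is $2.05.

$2.05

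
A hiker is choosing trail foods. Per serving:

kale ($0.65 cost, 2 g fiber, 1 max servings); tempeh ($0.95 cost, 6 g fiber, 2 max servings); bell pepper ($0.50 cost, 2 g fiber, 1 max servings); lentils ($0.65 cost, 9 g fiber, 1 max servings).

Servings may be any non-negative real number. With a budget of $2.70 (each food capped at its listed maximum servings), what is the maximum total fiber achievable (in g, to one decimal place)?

21.6 g

Fiber per dollar: lentils 13.85, tempeh 6.316, bell pepper 4, kale 3.077.
Take 1 serving of lentils: spends $0.65, +9.0 g fiber (running total 9.0 g).
Take 2 servings of tempeh: spends $1.90, +12.0 g fiber (running total 21.0 g).
Take 0.3 servings of bell pepper: spends $0.15, +0.6 g fiber (running total 21.6 g).
Filling greedily by fiber-per-dollar is optimal for one linear limit, giving 21.6 g.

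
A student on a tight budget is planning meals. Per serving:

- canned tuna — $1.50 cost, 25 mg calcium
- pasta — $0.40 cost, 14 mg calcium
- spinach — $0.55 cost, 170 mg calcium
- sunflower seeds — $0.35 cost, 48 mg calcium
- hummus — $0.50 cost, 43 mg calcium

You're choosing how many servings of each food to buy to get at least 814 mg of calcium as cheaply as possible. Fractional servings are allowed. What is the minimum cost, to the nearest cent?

$2.63

Cost per mg of calcium: spinach $0.0032, sunflower seeds $0.0073, hummus $0.0116, pasta $0.0286, canned tuna $0.0600.
With no serving limits, use only spinach: 814 mg / 170 mg = 4.788 servings × $0.55 = $2.63.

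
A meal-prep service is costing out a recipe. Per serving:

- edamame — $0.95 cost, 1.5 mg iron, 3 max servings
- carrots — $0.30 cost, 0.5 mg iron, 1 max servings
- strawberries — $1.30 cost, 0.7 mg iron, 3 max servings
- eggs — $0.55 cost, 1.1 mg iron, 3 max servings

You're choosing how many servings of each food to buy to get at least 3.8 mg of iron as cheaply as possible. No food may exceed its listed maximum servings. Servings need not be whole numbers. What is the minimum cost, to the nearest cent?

Cost per mg of iron: eggs $0.5000, carrots $0.6000, edamame $0.6333, strawberries $1.8571.
Take 3 servings of eggs: +3.3 mg iron for $1.65 (total $1.65, still need 0.5 mg).
Take 1 serving of carrots: +0.5 mg iron for $0.30 (total $1.95, still need 0.0 mg).
Filling from the cheapest source first is optimal under one linear minimum: $1.95.

$1.95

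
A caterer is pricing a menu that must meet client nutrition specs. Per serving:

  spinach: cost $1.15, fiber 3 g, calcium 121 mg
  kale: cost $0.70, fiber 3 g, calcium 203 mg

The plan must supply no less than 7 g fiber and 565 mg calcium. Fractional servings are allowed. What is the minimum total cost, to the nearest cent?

$1.95

spinach only: max(7/3, 565/121) = 4.669 servings → $5.37.
kale only: max(7/3, 565/203) = 2.783 servings → $1.95.
spinach + kale with both targets exact would need a negative amount; discard.
Cheapest feasible corner: $1.95.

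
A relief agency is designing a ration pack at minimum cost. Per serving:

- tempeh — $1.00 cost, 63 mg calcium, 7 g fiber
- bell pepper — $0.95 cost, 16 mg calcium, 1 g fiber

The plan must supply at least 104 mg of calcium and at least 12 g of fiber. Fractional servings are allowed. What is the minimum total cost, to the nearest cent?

tempeh only: max(104/63, 12/7) = 1.714 servings → $1.71.
bell pepper only: max(104/16, 12/1) = 12 servings → $11.40.
tempeh + bell pepper with both targets exact would need a negative amount; discard.
The minimum over all feasible corners is $1.71.

$1.71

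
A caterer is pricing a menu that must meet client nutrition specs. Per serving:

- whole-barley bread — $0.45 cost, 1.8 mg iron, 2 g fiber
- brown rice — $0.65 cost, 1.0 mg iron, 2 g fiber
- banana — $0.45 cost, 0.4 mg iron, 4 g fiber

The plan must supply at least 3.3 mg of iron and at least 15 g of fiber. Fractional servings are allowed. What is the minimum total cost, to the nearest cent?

$1.94

whole-barley bread only: max(3.3/1.8, 15/2) = 7.5 servings → $3.38.
brown rice only: max(3.3/1.0, 15/2) = 7.5 servings → $4.88.
banana only: max(3.3/0.4, 15/4) = 8.25 servings → $3.71.
whole-barley bread + brown rice: intersection lies outside the first quadrant.
whole-barley bread + banana with both tight: 1.125 servings and 3.188 servings → $1.94.
brown rice + banana with both tight: 2.25 servings and 2.625 servings → $2.64.
Cheapest feasible corner: $1.94.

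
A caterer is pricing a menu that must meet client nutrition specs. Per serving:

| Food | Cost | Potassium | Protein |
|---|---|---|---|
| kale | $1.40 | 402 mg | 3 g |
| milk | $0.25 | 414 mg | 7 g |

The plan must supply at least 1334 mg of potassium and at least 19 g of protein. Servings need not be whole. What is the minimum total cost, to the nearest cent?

$0.81

At the optimum either one food covers both requirements or two foods hit both targets exactly; no other combination can be cheaper.
kale only: max(1334/402, 19/3) = 6.333 servings → $8.87.
milk only: max(1334/414, 19/7) = 3.222 servings → $0.81.
kale + milk with both tight: 0.9364 servings and 2.313 servings → $1.89.
Cheapest feasible corner: $0.81.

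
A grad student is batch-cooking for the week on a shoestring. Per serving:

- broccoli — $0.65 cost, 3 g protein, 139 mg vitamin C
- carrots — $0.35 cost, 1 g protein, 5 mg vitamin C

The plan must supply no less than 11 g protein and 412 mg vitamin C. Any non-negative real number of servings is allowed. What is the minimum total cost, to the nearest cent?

$2.38

broccoli only: max(11/3, 412/139) = 3.667 servings → $2.38.
carrots only: max(11/1, 412/5) = 82.4 servings → $28.84.
broccoli + carrots with both tight: 2.879 servings and 2.363 servings → $2.70.
So the least-cost plan costs $2.38.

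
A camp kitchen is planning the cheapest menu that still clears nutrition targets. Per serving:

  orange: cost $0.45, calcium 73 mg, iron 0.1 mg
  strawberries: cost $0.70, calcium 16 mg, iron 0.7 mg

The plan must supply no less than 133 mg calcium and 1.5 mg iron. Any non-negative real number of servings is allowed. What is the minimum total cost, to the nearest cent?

$1.99

Check every corner: each single food scaled to meet both minima, and each pair solved so both constraints bind.
orange only: max(133/73, 1.5/0.1) = 15 servings → $6.75.
strawberries only: max(133/16, 1.5/0.7) = 8.312 servings → $5.82.
orange + strawberries with both tight: 1.396 servings and 1.943 servings → $1.99.
Cheapest feasible corner: $1.99.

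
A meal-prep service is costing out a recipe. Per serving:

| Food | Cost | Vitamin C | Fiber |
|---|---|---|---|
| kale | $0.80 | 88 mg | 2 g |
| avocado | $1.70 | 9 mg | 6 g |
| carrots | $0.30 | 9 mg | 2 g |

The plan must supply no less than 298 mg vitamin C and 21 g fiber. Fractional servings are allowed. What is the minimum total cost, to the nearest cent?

$4.44

For a min-cost LP with two ≥-constraints, a basic feasible solution has at most two positive variables.
kale only: max(298/88, 21/2) = 10.5 servings → $8.40.
avocado only: max(298/9, 21/6) = 33.11 servings → $56.29.
carrots only: max(298/9, 21/2) = 33.11 servings → $9.93.
kale + avocado with both tight: 3.135 servings and 2.455 servings → $6.68.
kale + carrots with both tight: 2.576 servings and 7.924 servings → $4.44.
avocado + carrots: the both-tight solution has a negative serving — not a feasible corner.
Cheapest feasible corner: $4.44.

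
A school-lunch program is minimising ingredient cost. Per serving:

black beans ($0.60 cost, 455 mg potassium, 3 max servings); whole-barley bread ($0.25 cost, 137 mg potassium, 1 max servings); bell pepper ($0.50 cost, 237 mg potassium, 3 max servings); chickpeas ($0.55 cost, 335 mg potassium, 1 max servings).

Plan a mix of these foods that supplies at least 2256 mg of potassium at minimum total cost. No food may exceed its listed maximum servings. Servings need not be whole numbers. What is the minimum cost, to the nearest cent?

$3.48

Cost per mg of potassium: black beans $0.0013, chickpeas $0.0016, whole-barley bread $0.0018, bell pepper $0.0021.
Take 3 servings of black beans: +1365.0 mg potassium for $1.80 (total $1.80, still need 891.0 mg).
Take 1 serving of chickpeas: +335.0 mg potassium for $0.55 (total $2.35, still need 556.0 mg).
Take 1 serving of whole-barley bread: +137.0 mg potassium for $0.25 (total $2.60, still need 419.0 mg).
Take 1.768 servings of bell pepper: +419.0 mg potassium for $0.88 (total $3.48, still need 0.0 mg).
Filling from the cheapest source first is optimal under one linear minimum: $3.48.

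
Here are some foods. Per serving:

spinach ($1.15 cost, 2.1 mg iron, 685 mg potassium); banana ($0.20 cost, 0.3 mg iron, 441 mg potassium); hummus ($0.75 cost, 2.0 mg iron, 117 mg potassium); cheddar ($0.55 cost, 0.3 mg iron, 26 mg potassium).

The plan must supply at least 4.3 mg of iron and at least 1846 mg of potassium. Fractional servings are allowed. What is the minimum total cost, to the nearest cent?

$1.94

At the optimum either one food covers both requirements or two foods hit both targets exactly; no other combination can be cheaper.
spinach only: max(4.3/2.1, 1846/685) = 2.695 servings → $3.10.
banana only: max(4.3/0.3, 1846/441) = 14.33 servings → $2.87.
hummus only: max(4.3/2.0, 1846/117) = 15.78 servings → $11.83.
cheddar only: max(4.3/0.3, 1846/26) = 71 servings → $39.05.
spinach + banana with both tight: 1.863 servings and 1.292 servings → $2.40.
spinach + hummus: the both-tight solution has a negative serving — not a feasible corner.
spinach + cheddar: intersection lies outside the first quadrant.
banana + hummus with both tight: 3.765 servings and 1.585 servings → $1.94.
banana + cheddar with both tight: 3.55 servings and 10.78 servings → $6.64.
hummus + cheddar with both targets exact would need a negative amount; discard.
So the least-cost plan costs $1.94.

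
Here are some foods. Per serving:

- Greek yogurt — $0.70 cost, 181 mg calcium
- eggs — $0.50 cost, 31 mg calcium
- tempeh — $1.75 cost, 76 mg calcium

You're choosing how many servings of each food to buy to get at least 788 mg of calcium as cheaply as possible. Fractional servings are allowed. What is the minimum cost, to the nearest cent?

$3.05

Cost per mg of calcium: Greek yogurt $0.0039, eggs $0.0161, tempeh $0.0230.
With no serving limits, use only Greek yogurt: 788 mg / 181 mg = 4.354 servings × $0.70 = $3.05.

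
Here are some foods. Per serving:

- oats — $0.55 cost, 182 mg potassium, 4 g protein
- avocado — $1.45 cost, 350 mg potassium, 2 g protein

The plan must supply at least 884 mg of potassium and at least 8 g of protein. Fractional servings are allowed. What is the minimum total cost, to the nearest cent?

$2.67

Compare the cost at each extreme point of the feasible region.
oats only: max(884/182, 8/4) = 4.857 servings → $2.67.
avocado only: max(884/350, 8/2) = 4 servings → $5.80.
oats + avocado with both tight: 0.9961 servings and 2.008 servings → $3.46.
So the least-cost plan costs $2.67.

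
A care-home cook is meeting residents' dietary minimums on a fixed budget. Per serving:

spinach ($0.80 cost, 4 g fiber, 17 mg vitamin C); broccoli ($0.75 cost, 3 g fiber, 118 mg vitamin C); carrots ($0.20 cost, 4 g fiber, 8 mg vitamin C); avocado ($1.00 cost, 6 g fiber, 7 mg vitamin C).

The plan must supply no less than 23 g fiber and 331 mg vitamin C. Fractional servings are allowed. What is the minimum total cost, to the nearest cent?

$2.68

Check every corner: each single food scaled to meet both minima, and each pair solved so both constraints bind.
spinach only: max(23/4, 331/17) = 19.47 servings → $15.58.
broccoli only: max(23/3, 331/118) = 7.667 servings → $5.75.
carrots only: max(23/4, 331/8) = 41.38 servings → $8.28.
avocado only: max(23/6, 331/7) = 47.29 servings → $47.29.
spinach + broccoli with both tight: 4.088 servings and 2.216 servings → $4.93.
spinach + carrots: the both-tight solution has a negative serving — not a feasible corner.
spinach + avocado: the both-tight solution has a negative serving — not a feasible corner.
broccoli + carrots with both tight: 2.545 servings and 3.842 servings → $2.68.
broccoli + avocado with both tight: 2.656 servings and 2.505 servings → $4.50.
carrots + avocado with both targets exact would need a negative amount; discard.
The minimum over all feasible corners is $2.68.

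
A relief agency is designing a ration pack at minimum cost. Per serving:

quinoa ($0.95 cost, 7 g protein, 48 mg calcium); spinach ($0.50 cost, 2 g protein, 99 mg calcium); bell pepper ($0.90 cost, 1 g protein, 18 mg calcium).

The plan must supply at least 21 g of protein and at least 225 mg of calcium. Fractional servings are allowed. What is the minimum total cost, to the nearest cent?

With two linear requirements the optimum uses one or two foods; enumerate the corners.
quinoa only: max(21/7, 225/48) = 4.688 servings → $4.45.
spinach only: max(21/2, 225/99) = 10.5 servings → $5.25.
bell pepper only: max(21/1, 225/18) = 21 servings → $18.90.
quinoa + spinach with both tight: 2.729 servings and 0.9497 servings → $3.07.
quinoa + bell pepper with both tight: 1.962 servings and 7.269 servings → $8.41.
spinach + bell pepper with both targets exact would need a negative amount; discard.
The minimum over all feasible corners is $3.07.

$3.07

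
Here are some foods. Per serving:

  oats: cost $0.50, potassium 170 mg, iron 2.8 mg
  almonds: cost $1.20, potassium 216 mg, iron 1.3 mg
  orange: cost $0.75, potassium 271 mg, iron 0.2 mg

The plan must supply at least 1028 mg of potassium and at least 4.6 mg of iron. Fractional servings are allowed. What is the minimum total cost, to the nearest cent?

$2.89

An LP optimum is at a vertex; with two nutrient constraints at most two foods are used. Check each candidate.
oats only: max(1028/170, 4.6/2.8) = 6.047 servings → $3.02.
almonds only: max(1028/216, 4.6/1.3) = 4.759 servings → $5.71.
orange only: max(1028/271, 4.6/0.2) = 23 servings → $17.25.
oats + almonds with both targets exact would need a negative amount; discard.
oats + orange with both tight: 1.436 servings and 2.892 servings → $2.89.
almonds + orange with both tight: 3.368 servings and 1.109 servings → $4.87.
So the least-cost plan costs $2.89.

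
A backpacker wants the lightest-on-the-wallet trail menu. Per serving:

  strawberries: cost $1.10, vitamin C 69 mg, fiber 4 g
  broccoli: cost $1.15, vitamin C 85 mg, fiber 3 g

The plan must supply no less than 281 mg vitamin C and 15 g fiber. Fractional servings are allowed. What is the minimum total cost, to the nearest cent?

For a min-cost LP with two ≥-constraints, a basic feasible solution has at most two positive variables.
strawberries only: max(281/69, 15/4) = 4.072 servings → $4.48.
broccoli only: max(281/85, 15/3) = 5 servings → $5.75.
strawberries + broccoli with both tight: 3.248 servings and 0.6692 servings → $4.34.
The minimum over all feasible corners is $4.34.

$4.34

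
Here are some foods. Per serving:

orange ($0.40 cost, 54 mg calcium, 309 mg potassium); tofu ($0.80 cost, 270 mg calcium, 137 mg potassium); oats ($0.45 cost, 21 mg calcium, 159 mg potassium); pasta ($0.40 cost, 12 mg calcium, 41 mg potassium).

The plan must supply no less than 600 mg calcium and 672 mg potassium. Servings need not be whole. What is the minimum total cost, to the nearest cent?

$2.09

For a min-cost LP with two ≥-constraints, a basic feasible solution has at most two positive variables.
orange only: max(600/54, 672/309) = 11.11 servings → $4.44.
tofu only: max(600/270, 672/137) = 4.905 servings → $3.92.
oats only: max(600/21, 672/159) = 28.57 servings → $12.86.
pasta only: max(600/12, 672/41) = 50 servings → $20.00.
orange + tofu with both tight: 1.305 servings and 1.961 servings → $2.09.
orange + oats: intersection lies outside the first quadrant.
orange + pasta: intersection lies outside the first quadrant.
tofu + oats with both tight: 2.03 servings and 2.478 servings → $2.74.
tofu + pasta with both tight: 1.754 servings and 10.53 servings → $5.61.
oats + pasta: the both-tight solution has a negative serving — not a feasible corner.
So the least-cost plan costs $2.09.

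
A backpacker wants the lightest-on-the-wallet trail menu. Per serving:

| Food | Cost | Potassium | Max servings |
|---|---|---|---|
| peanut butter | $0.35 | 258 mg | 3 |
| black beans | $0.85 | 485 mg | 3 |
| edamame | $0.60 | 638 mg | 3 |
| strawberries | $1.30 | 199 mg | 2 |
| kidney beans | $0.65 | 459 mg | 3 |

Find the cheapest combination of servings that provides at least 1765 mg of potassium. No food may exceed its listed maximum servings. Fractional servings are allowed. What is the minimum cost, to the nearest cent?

$1.66

Cost per mg of potassium: edamame $0.0009, peanut butter $0.0014, kidney beans $0.0014, black beans $0.0018, strawberries $0.0065.
Take 2.766 servings of edamame: +1765.0 mg potassium for $1.66 (total $1.66, still need 0.0 mg).
Filling from the cheapest source first is optimal under one linear minimum: $1.66.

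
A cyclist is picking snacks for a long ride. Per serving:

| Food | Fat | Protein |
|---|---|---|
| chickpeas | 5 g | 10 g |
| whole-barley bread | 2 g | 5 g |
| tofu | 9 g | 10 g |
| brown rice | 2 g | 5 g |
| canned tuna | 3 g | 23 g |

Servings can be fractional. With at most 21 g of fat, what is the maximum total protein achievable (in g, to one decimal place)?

Protein per g fat: canned tuna 7.667, whole-barley bread 2.5, brown rice 2.5, chickpeas 2, tofu 1.111.
With no serving limits, spend the whole fat allowance on canned tuna: 21 g / 3 g × 23 g = 161.0 g.

161.0 g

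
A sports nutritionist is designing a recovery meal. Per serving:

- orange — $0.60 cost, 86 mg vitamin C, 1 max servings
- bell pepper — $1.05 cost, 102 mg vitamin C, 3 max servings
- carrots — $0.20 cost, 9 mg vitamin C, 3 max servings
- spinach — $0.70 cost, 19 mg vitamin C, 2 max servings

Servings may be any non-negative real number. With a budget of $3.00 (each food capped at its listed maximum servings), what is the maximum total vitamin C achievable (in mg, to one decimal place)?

Vitamin C per dollar: orange 143.3, bell pepper 97.14, carrots 45, spinach 27.14.
Take 1 serving of orange: spends $0.60, +86.0 mg vitamin C (running total 86.0 mg).
Take 2.286 servings of bell pepper: spends $2.40, +233.1 mg vitamin C (running total 319.1 mg).
Greedy by best ratio exhausts the cost allowance optimally: 319.1 mg.

319.1 mg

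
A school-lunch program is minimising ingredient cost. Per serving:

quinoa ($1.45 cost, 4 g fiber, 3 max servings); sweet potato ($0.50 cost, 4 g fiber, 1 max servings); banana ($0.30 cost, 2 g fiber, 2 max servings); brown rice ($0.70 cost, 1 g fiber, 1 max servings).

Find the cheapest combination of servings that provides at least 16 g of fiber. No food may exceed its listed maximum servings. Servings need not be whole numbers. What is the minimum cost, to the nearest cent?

Cost per g of fiber: sweet potato $0.1250, banana $0.1500, quinoa $0.3625, brown rice $0.7000.
Take 1 serving of sweet potato: +4.0 g fiber for $0.50 (total $0.50, still need 12.0 g).
Take 2 servings of banana: +4.0 g fiber for $0.60 (total $1.10, still need 8.0 g).
Take 2 servings of quinoa: +8.0 g fiber for $2.90 (total $4.00, still need 0.0 g).
Greedy by cheapest-per-g is optimal for a single linear constraint, so the minimum cost is $4.00.

$4.00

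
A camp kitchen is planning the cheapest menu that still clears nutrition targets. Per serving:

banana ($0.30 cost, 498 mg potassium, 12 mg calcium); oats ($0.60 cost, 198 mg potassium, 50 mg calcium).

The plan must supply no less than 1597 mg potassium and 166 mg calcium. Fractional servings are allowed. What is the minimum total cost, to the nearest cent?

$2.32

Minimising a linear cost over {potassium ≥ 1597, calcium ≥ 166, servings ≥ 0} — the optimum is at a vertex, using one or two foods.
banana only: max(1597/498, 166/12) = 13.83 servings → $4.15.
oats only: max(1597/198, 166/50) = 8.066 servings → $4.84.
banana + oats with both tight: 2.086 servings and 2.819 servings → $2.32.
Cheapest feasible corner: $2.32.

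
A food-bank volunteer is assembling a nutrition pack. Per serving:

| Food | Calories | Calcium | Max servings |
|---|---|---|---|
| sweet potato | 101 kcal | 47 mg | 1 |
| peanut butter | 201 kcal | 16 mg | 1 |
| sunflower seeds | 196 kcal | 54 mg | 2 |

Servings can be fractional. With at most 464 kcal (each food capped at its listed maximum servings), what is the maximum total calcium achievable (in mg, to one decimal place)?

Calcium per kcal: sweet potato 0.4653, sunflower seeds 0.2755, peanut butter 0.0796.
Take 1 serving of sweet potato: uses 101 kcal, +47.0 mg calcium (running total 47.0 mg).
Take 1.852 servings of sunflower seeds: uses 363 kcal, +100.0 mg calcium (running total 147.0 mg).
Greedy by best ratio exhausts the calories allowance optimally: 147.0 mg.

147.0 mg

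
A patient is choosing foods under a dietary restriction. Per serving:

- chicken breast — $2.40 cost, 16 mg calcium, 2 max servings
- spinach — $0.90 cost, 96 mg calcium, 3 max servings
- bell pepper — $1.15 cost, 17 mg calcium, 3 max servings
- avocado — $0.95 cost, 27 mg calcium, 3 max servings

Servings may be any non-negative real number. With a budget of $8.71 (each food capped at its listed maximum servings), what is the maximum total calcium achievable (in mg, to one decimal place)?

Calcium per dollar: spinach 106.7, avocado 28.42, bell pepper 14.78, chicken breast 6.667.
Take 3 servings of spinach: spends $2.70, +288.0 mg calcium (running total 288.0 mg).
Take 3 servings of avocado: spends $2.85, +81.0 mg calcium (running total 369.0 mg).
Take 2.748 servings of bell pepper: spends $3.16, +46.7 mg calcium (running total 415.7 mg).
Greedy by best ratio exhausts the cost allowance optimally: 415.7 mg.

415.7 mg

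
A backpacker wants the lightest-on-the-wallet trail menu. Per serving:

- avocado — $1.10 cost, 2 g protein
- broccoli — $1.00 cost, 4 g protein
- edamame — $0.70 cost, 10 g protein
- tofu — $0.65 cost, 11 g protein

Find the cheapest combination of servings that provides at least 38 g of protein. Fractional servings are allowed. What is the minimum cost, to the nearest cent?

$2.25

Cost per g of protein: tofu $0.0591, edamame $0.0700, broccoli $0.2500, avocado $0.5500.
With no serving limits, use only tofu: 38 g / 11 g = 3.455 servings × $0.65 = $2.25.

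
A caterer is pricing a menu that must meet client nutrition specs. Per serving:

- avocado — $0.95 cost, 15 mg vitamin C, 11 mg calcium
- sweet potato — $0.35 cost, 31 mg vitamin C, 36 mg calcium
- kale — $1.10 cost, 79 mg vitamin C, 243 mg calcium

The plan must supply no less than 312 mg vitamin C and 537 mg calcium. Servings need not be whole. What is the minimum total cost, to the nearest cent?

This is a tiny linear program; its minimum lies at a vertex of the feasible set. List the vertices and price them.
avocado only: max(312/15, 537/11) = 48.82 servings → $46.38.
sweet potato only: max(312/31, 537/36) = 14.92 servings → $5.22.
kale only: max(312/79, 537/243) = 3.949 servings → $4.34.
avocado + sweet potato with both targets exact would need a negative amount; discard.
avocado + kale with both tight: 12.03 servings and 1.665 servings → $13.26.
sweet potato + kale with both tight: 7.122 servings and 1.155 servings → $3.76.
Cheapest feasible corner: $3.76.

$3.76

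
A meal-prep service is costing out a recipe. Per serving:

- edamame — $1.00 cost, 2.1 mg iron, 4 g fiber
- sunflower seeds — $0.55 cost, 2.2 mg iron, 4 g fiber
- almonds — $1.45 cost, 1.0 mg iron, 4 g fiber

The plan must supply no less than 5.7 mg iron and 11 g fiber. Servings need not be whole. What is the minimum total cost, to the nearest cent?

This is a tiny linear program; its minimum lies at a vertex of the feasible set. List the vertices and price them.
edamame only: max(5.7/2.1, 11/4) = 2.75 servings → $2.75.
sunflower seeds only: max(5.7/2.2, 11/4) = 2.75 servings → $1.51.
almonds only: max(5.7/1.0, 11/4) = 5.7 servings → $8.27.
edamame + sunflower seeds: the both-tight solution has a negative serving — not a feasible corner.
edamame + almonds with both tight: 2.682 servings and 0.06818 servings → $2.78.
sunflower seeds + almonds with both tight: 2.458 servings and 0.2917 servings → $1.77.
So the least-cost plan costs $1.51.

$1.51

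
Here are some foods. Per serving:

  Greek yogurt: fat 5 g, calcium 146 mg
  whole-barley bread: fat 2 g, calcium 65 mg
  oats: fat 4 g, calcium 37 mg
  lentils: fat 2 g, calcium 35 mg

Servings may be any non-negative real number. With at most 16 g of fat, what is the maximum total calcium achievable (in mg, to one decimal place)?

Calcium per g fat: whole-barley bread 32.5, Greek yogurt 29.2, lentils 17.5, oats 9.25.
With no serving limits, spend the whole fat allowance on whole-barley bread: 16 g / 2 g × 65 mg = 520.0 mg.

520.0 mg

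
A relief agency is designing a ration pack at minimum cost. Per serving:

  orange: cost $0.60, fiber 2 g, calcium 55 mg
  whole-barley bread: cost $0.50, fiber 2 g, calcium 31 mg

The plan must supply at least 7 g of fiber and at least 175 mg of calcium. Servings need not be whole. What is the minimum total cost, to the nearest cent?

$2.03

Check every corner: each single food scaled to meet both minima, and each pair solved so both constraints bind.
orange only: max(7/2, 175/55) = 3.5 servings → $2.10.
whole-barley bread only: max(7/2, 175/31) = 5.645 servings → $2.82.
orange + whole-barley bread with both tight: 2.771 servings and 0.7292 servings → $2.03.
Cheapest feasible corner: $2.03.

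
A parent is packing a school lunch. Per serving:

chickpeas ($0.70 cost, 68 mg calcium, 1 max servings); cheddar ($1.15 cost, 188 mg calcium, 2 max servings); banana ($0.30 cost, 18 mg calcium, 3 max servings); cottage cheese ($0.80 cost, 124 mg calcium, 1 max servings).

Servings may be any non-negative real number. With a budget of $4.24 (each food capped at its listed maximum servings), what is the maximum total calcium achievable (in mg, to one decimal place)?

Calcium per dollar: cheddar 163.5, cottage cheese 155, chickpeas 97.14, banana 60.
Take 2 servings of cheddar: spends $2.30, +376.0 mg calcium (running total 376.0 mg).
Take 1 serving of cottage cheese: spends $0.80, +124.0 mg calcium (running total 500.0 mg).
Take 1 serving of chickpeas: spends $0.70, +68.0 mg calcium (running total 568.0 mg).
Take 1.467 servings of banana: spends $0.44, +26.4 mg calcium (running total 594.4 mg).
Filling greedily by calcium-per-dollar is optimal for one linear limit, giving 594.4 mg.

594.4 mg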